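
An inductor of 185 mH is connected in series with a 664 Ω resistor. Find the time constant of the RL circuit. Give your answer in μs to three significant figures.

τ = L/R = (0.185 H)/(664 Ω) = 2.786×10^-4 s.

τ ≈ 279 μs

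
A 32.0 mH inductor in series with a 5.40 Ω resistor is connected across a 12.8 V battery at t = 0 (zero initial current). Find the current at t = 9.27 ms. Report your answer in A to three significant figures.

I ≈ 1.87 A

τ = L/R = 3.200×10^-2/5.40 = 5.926×10^-3 s; final current I_∞ = ε/R = 12.8/5.40 = 2.37 A.
I(t) = I_∞(1 − e^(−t/τ)) with t/τ = 1.564.
I = (2.37)(1 − e^(−1.564)) = 1.874 A.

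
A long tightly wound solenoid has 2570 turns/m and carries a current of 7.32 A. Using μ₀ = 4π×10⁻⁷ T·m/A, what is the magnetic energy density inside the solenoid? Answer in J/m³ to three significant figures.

B = μ₀nI = (4π×10⁻⁷)(2.570×10^3)(7.32) = 2.364×10^-2 T.
u = B²/(2μ₀) = (2.364×10^-2)²/(2×4π×10⁻⁷) = 222.4 J/m³.

u ≈ 222 J/m³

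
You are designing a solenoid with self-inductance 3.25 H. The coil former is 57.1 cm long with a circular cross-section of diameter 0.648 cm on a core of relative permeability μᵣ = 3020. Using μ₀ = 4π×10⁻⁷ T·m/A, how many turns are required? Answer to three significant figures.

N ≈ 3850 turns

A = π(d/2)² = π(3.240×10^-3 m)² = 3.298×10^-5 m².
From L = μ₀μᵣN²A/ℓ, N = √(Lℓ / (μ₀μᵣA)).
N = √[(3.25)(0.571) / ((4π×10⁻⁷)(3020)×3.298×10^-5)] = √(1.483×10^7) ≈ 3850.6.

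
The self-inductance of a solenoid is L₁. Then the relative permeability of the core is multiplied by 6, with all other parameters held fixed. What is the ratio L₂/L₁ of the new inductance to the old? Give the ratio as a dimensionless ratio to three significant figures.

L₂/L₁ = 6.00

For a solenoid, L ∝ μᵣN²A/ℓ.
L₂/L₁ = (6) = 6.00.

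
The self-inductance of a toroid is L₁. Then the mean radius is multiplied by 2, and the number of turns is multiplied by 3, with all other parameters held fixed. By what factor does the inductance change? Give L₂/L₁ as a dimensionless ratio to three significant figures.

For a toroid, L ∝ μᵣN²A/R.
L₂/L₁ = (2)^-1 × (3)^2 = 4.50.

L₂/L₁ = 4.50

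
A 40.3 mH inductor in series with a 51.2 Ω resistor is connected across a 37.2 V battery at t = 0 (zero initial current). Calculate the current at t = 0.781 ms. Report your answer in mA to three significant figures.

τ = L/R = 4.030×10^-2/51.2 = 7.871×10^-4 s; final current I_∞ = ε/R = 37.2/51.2 = 0.7266 A.
I(t) = I_∞(1 − e^(−t/τ)) with t/τ = 0.992.
I = (0.7266)(1 − e^(−0.992)) = 0.4572 A.

I ≈ 457 mA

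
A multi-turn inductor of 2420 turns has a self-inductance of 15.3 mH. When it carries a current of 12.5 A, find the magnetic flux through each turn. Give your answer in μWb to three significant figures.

Φ_B ≈ 79.0 μWb

From L = NΦ_B/I, the flux per turn is Φ_B = LI/N.
Φ_B = (1.530×10^-2 H)(12.5 A)/2420 = 7.903×10^-5 Wb.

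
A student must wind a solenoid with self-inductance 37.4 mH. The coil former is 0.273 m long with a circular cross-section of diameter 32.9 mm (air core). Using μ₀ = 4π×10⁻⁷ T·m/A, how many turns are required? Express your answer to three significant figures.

A = π(d/2)² = π(1.645×10^-2 m)² = 8.501×10^-4 m².
From L = μ₀N²A/ℓ, N = √(Lℓ / (μ₀A)).
N = √[(3.740×10^-2)(0.273) / ((4π×10⁻⁷)×8.501×10^-4)] = √(9.557×10^6) ≈ 3091.5.

N ≈ 3090 turns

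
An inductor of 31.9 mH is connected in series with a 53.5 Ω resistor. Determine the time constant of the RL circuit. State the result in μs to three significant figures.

τ ≈ 596 μs

τ = L/R = (3.190×10^-2 H)/(53.5 Ω) = 5.963×10^-4 s.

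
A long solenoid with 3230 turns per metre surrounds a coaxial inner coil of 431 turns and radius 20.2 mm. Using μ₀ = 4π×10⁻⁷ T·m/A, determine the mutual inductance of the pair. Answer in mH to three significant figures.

The outer solenoid produces a uniform field B₁ = μ₀n₁I₁ across the inner coil,
so the flux linkage is N₂Φ = N₂B₁A₂ = μ₀n₁N₂A₂·I₁, giving M = μ₀n₁N₂A₂.
A₂ = πr² = π(2.020×10^-2 m)² = 1.282×10^-3 m².
M = (4π×10⁻⁷)(3230)(431)(1.282×10^-3) = 2.243×10^-3 H.

M ≈ 2.24 mH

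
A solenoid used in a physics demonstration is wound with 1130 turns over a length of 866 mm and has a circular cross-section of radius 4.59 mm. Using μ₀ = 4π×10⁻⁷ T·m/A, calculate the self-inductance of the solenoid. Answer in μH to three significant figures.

L ≈ 123 μH

A = πr² = π(4.590×10^-3 m)² = 6.619×10^-5 m².
For a long solenoid, L = μ₀N²A/ℓ.
L = (4π×10⁻⁷)(1130)²(6.619×10^-5)/(0.866 m) = 1.226×10^-4 H.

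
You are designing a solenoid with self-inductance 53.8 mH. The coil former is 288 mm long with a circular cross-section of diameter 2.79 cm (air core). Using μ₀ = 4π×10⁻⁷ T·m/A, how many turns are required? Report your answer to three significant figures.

A = π(d/2)² = π(1.395×10^-2 m)² = 6.114×10^-4 m².
From L = μ₀N²A/ℓ, N = √(Lℓ / (μ₀A)).
N = √[(5.380×10^-2)(0.288) / ((4π×10⁻⁷)×6.114×10^-4)] = √(2.017×10^7) ≈ 4490.9.

N ≈ 4490 turns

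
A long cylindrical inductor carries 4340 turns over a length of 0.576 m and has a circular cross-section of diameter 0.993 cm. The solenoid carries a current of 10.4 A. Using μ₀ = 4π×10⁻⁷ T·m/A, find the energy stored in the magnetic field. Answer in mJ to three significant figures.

A = π(d/2)² = π(4.965×10^-3 m)² = 7.744×10^-5 m².
L = μ₀N²A/ℓ = (4π×10⁻⁷)(4340)²(7.744×10^-5)/(0.576) = 3.182×10^-3 H.
U = ½LI² = ½(3.182×10^-3)(10.4)² = 0.1721 J.

U ≈ 172 mJ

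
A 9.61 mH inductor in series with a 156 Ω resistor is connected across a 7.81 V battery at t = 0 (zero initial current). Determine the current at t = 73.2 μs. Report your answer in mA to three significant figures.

τ = L/R = 9.610×10^-3/156 = 6.160×10^-5 s; final current I_∞ = ε/R = 7.81/156 = 5.006×10^-2 A.
I(t) = I_∞(1 − e^(−t/τ)) with t/τ = 1.188.
I = (5.006×10^-2)(1 − e^(−1.188)) = 3.481×10^-2 A.

I ≈ 34.8 mA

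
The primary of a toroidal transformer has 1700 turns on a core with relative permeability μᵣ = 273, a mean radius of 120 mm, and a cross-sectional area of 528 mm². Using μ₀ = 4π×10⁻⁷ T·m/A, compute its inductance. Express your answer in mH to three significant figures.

L ≈ 694 mH

For a thin toroid, L = μ₀μᵣN²A/(2πR).
L = (4π×10⁻⁷)(273)(1700)²(5.280×10^-4) / (2π×0.12 m) = 0.6943 H.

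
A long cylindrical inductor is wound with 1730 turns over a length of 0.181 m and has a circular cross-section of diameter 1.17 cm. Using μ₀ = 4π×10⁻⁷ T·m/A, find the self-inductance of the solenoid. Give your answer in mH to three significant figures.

L ≈ 2.23 mH

A = π(d/2)² = π(5.850×10^-3 m)² = 1.075×10^-4 m².
For a long solenoid, L = μ₀N²A/ℓ.
L = (4π×10⁻⁷)(1730)²(1.075×10^-4)/(0.181 m) = 2.234×10^-3 H.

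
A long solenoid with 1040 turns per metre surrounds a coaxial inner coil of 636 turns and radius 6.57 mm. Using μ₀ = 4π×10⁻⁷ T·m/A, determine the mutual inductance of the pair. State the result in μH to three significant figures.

The outer solenoid produces a uniform field B₁ = μ₀n₁I₁ across the inner coil,
so the flux linkage is N₂Φ = N₂B₁A₂ = μ₀n₁N₂A₂·I₁, giving M = μ₀n₁N₂A₂.
A₂ = πr² = π(6.570×10^-3 m)² = 1.356×10^-4 m².
M = (4π×10⁻⁷)(1040)(636)(1.356×10^-4) = 1.127×10^-4 H.

M ≈ 113 μH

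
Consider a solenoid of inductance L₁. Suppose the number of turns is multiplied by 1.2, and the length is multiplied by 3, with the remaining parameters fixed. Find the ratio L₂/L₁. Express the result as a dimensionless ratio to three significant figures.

L₂/L₁ = 0.480

For a solenoid, L ∝ μᵣN²A/ℓ.
L₂/L₁ = (1.2)^2 × (3)^-1 = 0.480.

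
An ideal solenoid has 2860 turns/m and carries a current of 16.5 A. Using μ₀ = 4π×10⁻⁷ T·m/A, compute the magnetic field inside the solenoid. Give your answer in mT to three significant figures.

B ≈ 59.3 mT

Inside a long solenoid, B = μ₀nI.
B = (4π×10⁻⁷)(2.860×10^3 m⁻¹)(16.5 A) = 5.930×10^-2 T.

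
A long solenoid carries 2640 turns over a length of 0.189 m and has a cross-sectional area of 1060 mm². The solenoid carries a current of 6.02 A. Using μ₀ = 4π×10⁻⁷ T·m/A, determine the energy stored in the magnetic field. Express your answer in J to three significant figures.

U ≈ 0.890 J

A = 1060 mm² = 1.060×10^-3 m².
L = μ₀N²A/ℓ = (4π×10⁻⁷)(2640)²(1.060×10^-3)/(0.189) = 4.912×10^-2 H.
U = ½LI² = ½(4.912×10^-2)(6.02)² = 0.8901 J.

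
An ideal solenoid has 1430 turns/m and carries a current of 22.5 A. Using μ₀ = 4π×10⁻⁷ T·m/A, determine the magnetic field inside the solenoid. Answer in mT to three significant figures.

Inside a long solenoid, B = μ₀nI.
B = (4π×10⁻⁷)(1.430×10^3 m⁻¹)(22.5 A) = 4.043×10^-2 T.

B ≈ 40.4 mT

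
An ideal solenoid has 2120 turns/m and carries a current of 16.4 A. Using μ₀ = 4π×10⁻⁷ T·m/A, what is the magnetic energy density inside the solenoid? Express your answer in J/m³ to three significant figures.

B = μ₀nI = (4π×10⁻⁷)(2.120×10^3)(16.4) = 4.369×10^-2 T.
u = B²/(2μ₀) = (4.369×10^-2)²/(2×4π×10⁻⁷) = 759.5 J/m³.

u ≈ 760 J/m³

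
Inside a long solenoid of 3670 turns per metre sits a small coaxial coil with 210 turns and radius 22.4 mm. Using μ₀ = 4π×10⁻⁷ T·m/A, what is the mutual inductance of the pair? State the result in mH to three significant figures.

M ≈ 1.53 mH

The outer solenoid produces a uniform field B₁ = μ₀n₁I₁ across the inner coil,
so the flux linkage is N₂Φ = N₂B₁A₂ = μ₀n₁N₂A₂·I₁, giving M = μ₀n₁N₂A₂.
A₂ = πr² = π(2.240×10^-2 m)² = 1.576×10^-3 m².
M = (4π×10⁻⁷)(3670)(210)(1.576×10^-3) = 1.527×10^-3 H.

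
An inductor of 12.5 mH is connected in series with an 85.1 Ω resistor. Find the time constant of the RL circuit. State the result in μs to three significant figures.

τ ≈ 147 μs

τ = L/R = (1.250×10^-2 H)/(85.1 Ω) = 1.469×10^-4 s.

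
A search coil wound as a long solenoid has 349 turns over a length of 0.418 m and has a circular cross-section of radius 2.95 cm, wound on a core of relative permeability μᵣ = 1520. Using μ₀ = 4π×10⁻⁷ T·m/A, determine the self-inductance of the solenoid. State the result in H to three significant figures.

L ≈ 1.52 H

A = πr² = π(2.950×10^-2 m)² = 2.734×10^-3 m².
For a long solenoid, L = μ₀μᵣN²A/ℓ.
L = (4π×10⁻⁷)(1520)(349)²(2.734×10^-3)/(0.418 m) = 1.522 H.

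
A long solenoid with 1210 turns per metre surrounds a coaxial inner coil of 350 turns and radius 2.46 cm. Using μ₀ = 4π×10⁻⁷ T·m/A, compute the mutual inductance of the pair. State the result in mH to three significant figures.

The outer solenoid produces a uniform field B₁ = μ₀n₁I₁ across the inner coil,
so the flux linkage is N₂Φ = N₂B₁A₂ = μ₀n₁N₂A₂·I₁, giving M = μ₀n₁N₂A₂.
A₂ = πr² = π(2.460×10^-2 m)² = 1.901×10^-3 m².
M = (4π×10⁻⁷)(1210)(350)(1.901×10^-3) = 1.012×10^-3 H.

M ≈ 1.01 mH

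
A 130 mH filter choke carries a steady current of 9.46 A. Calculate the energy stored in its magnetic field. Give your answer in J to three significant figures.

U ≈ 5.82 J

Stored magnetic energy: U = ½LI².
U = ½(0.13 H)(9.46 A)² = 5.817 J.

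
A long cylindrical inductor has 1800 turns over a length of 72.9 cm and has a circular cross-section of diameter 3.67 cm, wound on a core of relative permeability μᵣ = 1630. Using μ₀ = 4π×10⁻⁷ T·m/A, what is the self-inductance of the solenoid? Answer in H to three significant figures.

L ≈ 9.63 H

A = π(d/2)² = π(1.835×10^-2 m)² = 1.058×10^-3 m².
For a long solenoid, L = μ₀μᵣN²A/ℓ.
L = (4π×10⁻⁷)(1630)(1800)²(1.058×10^-3)/(0.729 m) = 9.63 H.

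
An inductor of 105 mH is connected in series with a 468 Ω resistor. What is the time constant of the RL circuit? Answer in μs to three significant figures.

τ ≈ 224 μs

τ = L/R = (0.105 H)/(468 Ω) = 2.244×10^-4 s.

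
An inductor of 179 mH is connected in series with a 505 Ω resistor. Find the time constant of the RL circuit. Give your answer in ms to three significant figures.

τ = L/R = (0.179 H)/(505 Ω) = 3.5446×10^-4 s.

τ ≈ 0.354 ms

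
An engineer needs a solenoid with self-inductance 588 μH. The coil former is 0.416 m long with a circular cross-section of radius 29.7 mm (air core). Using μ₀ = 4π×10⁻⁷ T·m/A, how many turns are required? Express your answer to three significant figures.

A = πr² = π(2.970×10^-2 m)² = 2.771×10^-3 m².
From L = μ₀N²A/ℓ, N = √(Lℓ / (μ₀A)).
N = √[(5.880×10^-4)(0.416) / ((4π×10⁻⁷)×2.771×10^-3)] = √(7.024×10^4) ≈ 265.0.

N ≈ 265 turns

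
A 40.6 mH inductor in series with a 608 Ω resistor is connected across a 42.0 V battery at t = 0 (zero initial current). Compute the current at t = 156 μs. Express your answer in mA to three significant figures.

I ≈ 62.4 mA

τ = L/R = 4.060×10^-2/608 = 6.678×10^-5 s; final current I_∞ = ε/R = 42.0/608 = 6.908×10^-2 A.
I(t) = I_∞(1 − e^(−t/τ)) with t/τ = 2.336.
I = (6.908×10^-2)(1 − e^(−2.336)) = 6.240×10^-2 A.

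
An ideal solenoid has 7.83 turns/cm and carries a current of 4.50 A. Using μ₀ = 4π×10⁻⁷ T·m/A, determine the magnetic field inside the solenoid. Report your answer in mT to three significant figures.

Inside a long solenoid, B = μ₀nI.
B = (4π×10⁻⁷)(783 m⁻¹)(4.50 A) = 4.428×10^-3 T.

B ≈ 4.43 mT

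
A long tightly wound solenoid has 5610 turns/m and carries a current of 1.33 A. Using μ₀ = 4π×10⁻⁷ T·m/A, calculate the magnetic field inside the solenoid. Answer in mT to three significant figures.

Inside a long solenoid, B = μ₀nI.
B = (4π×10⁻⁷)(5.610×10^3 m⁻¹)(1.33 A) = 9.376×10^-3 T.

B ≈ 9.38 mT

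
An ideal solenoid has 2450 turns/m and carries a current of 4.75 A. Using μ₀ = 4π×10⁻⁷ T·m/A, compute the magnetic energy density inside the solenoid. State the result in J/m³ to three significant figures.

u ≈ 85.1 J/m³

B = μ₀nI = (4π×10⁻⁷)(2.450×10^3)(4.75) = 1.462×10^-2 T.
u = B²/(2μ₀) = (1.462×10^-2)²/(2×4π×10⁻⁷) = 85.09 J/m³.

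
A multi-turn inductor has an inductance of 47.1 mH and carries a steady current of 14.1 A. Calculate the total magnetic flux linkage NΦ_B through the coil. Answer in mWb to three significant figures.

From L = NΦ_B/I, the flux linkage is NΦ_B = LI.
NΦ_B = (4.710×10^-2 H)(14.1 A) = 0.6641 Wb.

NΦ_B ≈ 664 mWb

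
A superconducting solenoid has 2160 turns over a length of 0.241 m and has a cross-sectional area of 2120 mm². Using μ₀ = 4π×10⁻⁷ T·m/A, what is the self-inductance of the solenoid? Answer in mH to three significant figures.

A = 2120 mm² = 2.120×10^-3 m².
For a long solenoid, L = μ₀N²A/ℓ.
L = (4π×10⁻⁷)(2160)²(2.120×10^-3)/(0.241 m) = 5.157×10^-2 H.

L ≈ 51.6 mH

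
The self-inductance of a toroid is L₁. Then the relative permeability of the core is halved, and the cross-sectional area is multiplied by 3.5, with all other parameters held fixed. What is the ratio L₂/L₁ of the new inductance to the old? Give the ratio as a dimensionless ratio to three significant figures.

L₂/L₁ = 1.75

For a toroid, L ∝ μᵣN²A/R.
L₂/L₁ = (0.5) × (3.5) = 1.75.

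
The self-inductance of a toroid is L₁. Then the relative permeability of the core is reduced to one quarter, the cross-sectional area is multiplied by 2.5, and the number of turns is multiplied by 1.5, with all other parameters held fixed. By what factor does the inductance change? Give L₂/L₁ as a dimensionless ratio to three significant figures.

For a toroid, L ∝ μᵣN²A/R.
L₂/L₁ = (0.25) × (2.5) × (1.5)^2 = 1.41.

L₂/L₁ = 1.41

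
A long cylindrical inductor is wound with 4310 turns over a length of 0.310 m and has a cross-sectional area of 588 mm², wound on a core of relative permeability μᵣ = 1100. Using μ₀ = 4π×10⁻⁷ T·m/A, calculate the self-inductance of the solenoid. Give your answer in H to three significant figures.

A = 588 mm² = 5.880×10^-4 m².
For a long solenoid, L = μ₀μᵣN²A/ℓ.
L = (4π×10⁻⁷)(1100)(4310)²(5.880×10^-4)/(0.31 m) = 48.7 H.

L ≈ 48.7 H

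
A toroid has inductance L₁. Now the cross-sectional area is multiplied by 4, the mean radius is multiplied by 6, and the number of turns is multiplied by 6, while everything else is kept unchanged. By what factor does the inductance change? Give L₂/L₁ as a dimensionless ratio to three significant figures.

L₂/L₁ = 24.0

For a toroid, L ∝ μᵣN²A/R.
L₂/L₁ = (4) × (6)^-1 × (6)^2 = 24.0.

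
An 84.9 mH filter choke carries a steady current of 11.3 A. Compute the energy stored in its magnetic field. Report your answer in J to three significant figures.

Stored magnetic energy: U = ½LI².
U = ½(8.490×10^-2 H)(11.3 A)² = 5.42 J.

U ≈ 5.42 J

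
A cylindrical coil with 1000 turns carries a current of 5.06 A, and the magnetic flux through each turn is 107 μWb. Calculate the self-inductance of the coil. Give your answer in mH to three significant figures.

Self-inductance is defined by L = NΦ_B/I (flux linkage over current).
L = (1000)(1.070×10^-4 Wb)/(5.06 A) = 2.1146×10^-2 H.

L ≈ 21.1 mH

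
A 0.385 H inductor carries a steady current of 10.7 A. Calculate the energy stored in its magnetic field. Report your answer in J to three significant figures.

U ≈ 22.0 J

Stored magnetic energy: U = ½LI².
U = ½(0.385 H)(10.7 A)² = 22.04 J.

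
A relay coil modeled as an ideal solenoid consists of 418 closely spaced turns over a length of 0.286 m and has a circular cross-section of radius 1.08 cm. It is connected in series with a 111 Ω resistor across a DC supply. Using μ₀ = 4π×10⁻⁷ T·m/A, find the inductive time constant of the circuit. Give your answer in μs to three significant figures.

τ ≈ 2.53 μs

A = πr² = π(1.080×10^-2 m)² = 3.664×10^-4 m².
L = μ₀N²A/ℓ = (4π×10⁻⁷)(418)²(3.664×10^-4)/(0.286) = 2.813×10^-4 H.
τ = L/R = (2.813×10^-4)/(111) = 2.534×10^-6 s.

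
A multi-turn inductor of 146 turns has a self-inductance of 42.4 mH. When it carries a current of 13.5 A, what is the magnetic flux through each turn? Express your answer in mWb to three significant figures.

Φ_B ≈ 3.92 mWb

From L = NΦ_B/I, the flux per turn is Φ_B = LI/N.
Φ_B = (4.240×10^-2 H)(13.5 A)/146 = 3.921×10^-3 Wb.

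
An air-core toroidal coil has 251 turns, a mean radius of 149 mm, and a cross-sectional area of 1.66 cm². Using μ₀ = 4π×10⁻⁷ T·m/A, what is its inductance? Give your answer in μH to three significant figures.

L ≈ 14.0 μH

For a thin toroid, L = μ₀N²A/(2πR).
L = (4π×10⁻⁷)(251)²(1.660×10^-4) / (2π×0.149 m) = 1.404×10^-5 H.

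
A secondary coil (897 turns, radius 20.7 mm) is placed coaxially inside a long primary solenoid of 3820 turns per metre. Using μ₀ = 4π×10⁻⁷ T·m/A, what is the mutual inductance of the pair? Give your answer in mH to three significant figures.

The outer solenoid produces a uniform field B₁ = μ₀n₁I₁ across the inner coil,
so the flux linkage is N₂Φ = N₂B₁A₂ = μ₀n₁N₂A₂·I₁, giving M = μ₀n₁N₂A₂.
A₂ = πr² = π(2.070×10^-2 m)² = 1.346×10^-3 m².
M = (4π×10⁻⁷)(3820)(897)(1.346×10^-3) = 5.796×10^-3 H.

M ≈ 5.80 mH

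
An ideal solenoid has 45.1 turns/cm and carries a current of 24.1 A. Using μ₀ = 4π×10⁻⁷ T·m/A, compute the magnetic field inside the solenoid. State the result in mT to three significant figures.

Inside a long solenoid, B = μ₀nI.
B = (4π×10⁻⁷)(4.510×10^3 m⁻¹)(24.1 A) = 0.1366 T.

B ≈ 137 mT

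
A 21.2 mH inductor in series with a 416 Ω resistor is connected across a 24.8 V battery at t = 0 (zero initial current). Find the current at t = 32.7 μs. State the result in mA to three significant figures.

τ = L/R = 2.120×10^-2/416 = 5.096×10^-5 s; final current I_∞ = ε/R = 24.8/416 = 5.962×10^-2 A.
I(t) = I_∞(1 − e^(−t/τ)) with t/τ = 0.642.
I = (5.962×10^-2)(1 − e^(−0.642)) = 2.823×10^-2 A.

I ≈ 28.2 mA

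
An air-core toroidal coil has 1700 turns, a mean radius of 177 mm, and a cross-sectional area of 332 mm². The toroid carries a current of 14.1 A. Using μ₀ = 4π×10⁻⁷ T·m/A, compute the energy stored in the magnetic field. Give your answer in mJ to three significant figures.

U ≈ 108 mJ

L = μ₀N²A/(2πR) = (4π×10⁻⁷)(1700)²(3.320×10^-4)/(2π×0.177) = 1.084×10^-3 H.
U = ½LI² = ½(1.084×10^-3)(14.1)² = 0.1078 J.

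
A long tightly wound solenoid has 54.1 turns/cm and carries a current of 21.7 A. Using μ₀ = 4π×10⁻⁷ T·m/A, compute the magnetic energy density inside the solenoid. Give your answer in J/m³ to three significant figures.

B = μ₀nI = (4π×10⁻⁷)(5.410×10^3)(21.7) = 0.1475 T.
u = B²/(2μ₀) = (0.1475)²/(2×4π×10⁻⁷) = 8.660×10^3 J/m³.

u ≈ 8660 J/m³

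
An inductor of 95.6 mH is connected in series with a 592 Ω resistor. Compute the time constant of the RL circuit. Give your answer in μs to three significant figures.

τ ≈ 161 μs

τ = L/R = (9.560×10^-2 H)/(592 Ω) = 1.6149×10^-4 s.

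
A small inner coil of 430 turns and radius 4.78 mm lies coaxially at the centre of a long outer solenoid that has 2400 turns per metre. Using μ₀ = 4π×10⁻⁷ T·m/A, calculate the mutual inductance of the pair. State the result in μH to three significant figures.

M ≈ 93.1 μH

The outer solenoid produces a uniform field B₁ = μ₀n₁I₁ across the inner coil,
so the flux linkage is N₂Φ = N₂B₁A₂ = μ₀n₁N₂A₂·I₁, giving M = μ₀n₁N₂A₂.
A₂ = πr² = π(4.780×10^-3 m)² = 7.178×10^-5 m².
M = (4π×10⁻⁷)(2400)(430)(7.178×10^-5) = 9.309×10^-5 H.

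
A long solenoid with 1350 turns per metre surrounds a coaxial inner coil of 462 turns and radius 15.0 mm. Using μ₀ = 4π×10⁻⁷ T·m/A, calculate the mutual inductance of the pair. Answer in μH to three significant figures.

The outer solenoid produces a uniform field B₁ = μ₀n₁I₁ across the inner coil,
so the flux linkage is N₂Φ = N₂B₁A₂ = μ₀n₁N₂A₂·I₁, giving M = μ₀n₁N₂A₂.
A₂ = πr² = π(1.500×10^-2 m)² = 7.069×10^-4 m².
M = (4π×10⁻⁷)(1350)(462)(7.069×10^-4) = 5.540×10^-4 H.

M ≈ 554 μH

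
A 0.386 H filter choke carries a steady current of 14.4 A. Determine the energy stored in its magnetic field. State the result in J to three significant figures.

U ≈ 40.0 J

Stored magnetic energy: U = ½LI².
U = ½(0.386 H)(14.4 A)² = 40.02 J.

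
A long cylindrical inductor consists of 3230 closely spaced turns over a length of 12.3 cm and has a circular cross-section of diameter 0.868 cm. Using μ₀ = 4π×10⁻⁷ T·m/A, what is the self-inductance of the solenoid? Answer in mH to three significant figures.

L ≈ 6.31 mH

A = π(d/2)² = π(4.340×10^-3 m)² = 5.917×10^-5 m².
For a long solenoid, L = μ₀N²A/ℓ.
L = (4π×10⁻⁷)(3230)²(5.917×10^-5)/(0.123 m) = 6.307×10^-3 H.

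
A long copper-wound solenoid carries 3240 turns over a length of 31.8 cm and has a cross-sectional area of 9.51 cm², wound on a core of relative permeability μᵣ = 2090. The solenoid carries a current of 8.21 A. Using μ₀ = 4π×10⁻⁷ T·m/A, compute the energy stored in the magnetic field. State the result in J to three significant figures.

U ≈ 2780 J

A = 9.51 cm² = 9.510×10^-4 m².
L = μ₀μᵣN²A/ℓ = (4π×10⁻⁷)(2090)(3240)²(9.510×10^-4)/(0.318) = 82.45 H.
U = ½LI² = ½(82.45)(8.21)² = 2.779×10^3 J.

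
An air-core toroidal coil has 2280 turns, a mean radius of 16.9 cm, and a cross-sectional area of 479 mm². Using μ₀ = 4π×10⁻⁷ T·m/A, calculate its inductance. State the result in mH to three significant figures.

L ≈ 2.95 mH

For a thin toroid, L = μ₀N²A/(2πR).
L = (4π×10⁻⁷)(2280)²(4.790×10^-4) / (2π×0.169 m) = 2.947×10^-3 H.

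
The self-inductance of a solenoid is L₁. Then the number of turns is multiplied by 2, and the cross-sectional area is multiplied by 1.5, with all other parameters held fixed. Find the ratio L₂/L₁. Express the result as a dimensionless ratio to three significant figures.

For a solenoid, L ∝ μᵣN²A/ℓ.
L₂/L₁ = (2)^2 × (1.5) = 6.00.

L₂/L₁ = 6.00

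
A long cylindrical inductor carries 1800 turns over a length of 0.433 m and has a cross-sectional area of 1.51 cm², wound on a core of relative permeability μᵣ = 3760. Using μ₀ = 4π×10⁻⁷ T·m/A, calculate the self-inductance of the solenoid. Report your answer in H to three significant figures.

A = 1.51 cm² = 1.510×10^-4 m².
For a long solenoid, L = μ₀μᵣN²A/ℓ.
L = (4π×10⁻⁷)(3760)(1800)²(1.510×10^-4)/(0.433 m) = 5.339 H.

L ≈ 5.34 H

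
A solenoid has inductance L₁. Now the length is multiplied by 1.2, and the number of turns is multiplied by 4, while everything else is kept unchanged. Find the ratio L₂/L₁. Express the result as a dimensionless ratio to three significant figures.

L₂/L₁ = 13.3

For a solenoid, L ∝ μᵣN²A/ℓ.
L₂/L₁ = (1.2)^-1 × (4)^2 = 13.3.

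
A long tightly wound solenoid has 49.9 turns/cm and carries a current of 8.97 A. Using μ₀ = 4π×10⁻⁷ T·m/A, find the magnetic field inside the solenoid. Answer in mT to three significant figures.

Inside a long solenoid, B = μ₀nI.
B = (4π×10⁻⁷)(4.990×10^3 m⁻¹)(8.97 A) = 5.6247×10^-2 T.

B ≈ 56.2 mT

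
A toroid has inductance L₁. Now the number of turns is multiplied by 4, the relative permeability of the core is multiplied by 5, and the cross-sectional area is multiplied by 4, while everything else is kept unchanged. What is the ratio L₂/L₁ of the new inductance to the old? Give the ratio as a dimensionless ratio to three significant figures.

For a toroid, L ∝ μᵣN²A/R.
L₂/L₁ = (4)^2 × (5) × (4) = 320.

L₂/L₁ = 320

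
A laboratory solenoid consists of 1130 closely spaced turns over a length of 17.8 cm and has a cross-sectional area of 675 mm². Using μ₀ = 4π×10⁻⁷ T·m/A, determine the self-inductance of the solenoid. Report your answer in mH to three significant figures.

A = 675 mm² = 6.750×10^-4 m².
For a long solenoid, L = μ₀N²A/ℓ.
L = (4π×10⁻⁷)(1130)²(6.750×10^-4)/(0.178 m) = 6.0849×10^-3 H.

L ≈ 6.08 mH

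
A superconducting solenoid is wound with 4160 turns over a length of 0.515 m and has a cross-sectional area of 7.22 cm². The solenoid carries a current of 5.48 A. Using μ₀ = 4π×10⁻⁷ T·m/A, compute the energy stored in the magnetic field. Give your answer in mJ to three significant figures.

A = 7.22 cm² = 7.220×10^-4 m².
L = μ₀N²A/ℓ = (4π×10⁻⁷)(4160)²(7.220×10^-4)/(0.515) = 3.049×10^-2 H.
U = ½LI² = ½(3.049×10^-2)(5.48)² = 0.4578 J.

U ≈ 458 mJ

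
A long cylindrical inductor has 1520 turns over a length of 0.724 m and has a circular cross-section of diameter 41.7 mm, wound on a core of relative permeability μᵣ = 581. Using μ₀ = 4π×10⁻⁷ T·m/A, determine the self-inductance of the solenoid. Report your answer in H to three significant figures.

L ≈ 3.18 H

A = π(d/2)² = π(2.085×10^-2 m)² = 1.366×10^-3 m².
For a long solenoid, L = μ₀μᵣN²A/ℓ.
L = (4π×10⁻⁷)(581)(1520)²(1.366×10^-3)/(0.724 m) = 3.182 H.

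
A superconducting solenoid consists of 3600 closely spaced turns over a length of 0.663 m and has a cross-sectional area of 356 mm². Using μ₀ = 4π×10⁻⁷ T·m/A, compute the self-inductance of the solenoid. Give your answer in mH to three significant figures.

A = 356 mm² = 3.560×10^-4 m².
For a long solenoid, L = μ₀N²A/ℓ.
L = (4π×10⁻⁷)(3600)²(3.560×10^-4)/(0.663 m) = 8.7448×10^-3 H.

L ≈ 8.74 mH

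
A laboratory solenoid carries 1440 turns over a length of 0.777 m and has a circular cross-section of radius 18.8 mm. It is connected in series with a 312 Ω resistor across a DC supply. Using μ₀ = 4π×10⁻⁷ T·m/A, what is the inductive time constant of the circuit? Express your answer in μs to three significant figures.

τ ≈ 11.9 μs

A = πr² = π(1.880×10^-2 m)² = 1.110×10^-3 m².
L = μ₀N²A/ℓ = (4π×10⁻⁷)(1440)²(1.110×10^-3)/(0.777) = 3.724×10^-3 H.
τ = L/R = (3.724×10^-3)/(312) = 1.194×10^-5 s.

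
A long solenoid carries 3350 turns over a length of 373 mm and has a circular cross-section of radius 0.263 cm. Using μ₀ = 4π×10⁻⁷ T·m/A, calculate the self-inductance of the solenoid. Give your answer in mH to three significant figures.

A = πr² = π(2.630×10^-3 m)² = 2.173×10^-5 m².
For a long solenoid, L = μ₀N²A/ℓ.
L = (4π×10⁻⁷)(3350)²(2.173×10^-5)/(0.373 m) = 8.216×10^-4 H.

L ≈ 0.822 mH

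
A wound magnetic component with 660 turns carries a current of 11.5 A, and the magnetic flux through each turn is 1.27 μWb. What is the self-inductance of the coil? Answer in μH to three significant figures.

Self-inductance is defined by L = NΦ_B/I (flux linkage over current).
L = (660)(1.270×10^-6 Wb)/(11.5 A) = 7.289×10^-5 H.

L ≈ 72.9 μH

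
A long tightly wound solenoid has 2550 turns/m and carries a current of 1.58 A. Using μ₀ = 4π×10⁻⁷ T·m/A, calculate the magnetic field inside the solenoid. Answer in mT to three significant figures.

B ≈ 5.06 mT

Inside a long solenoid, B = μ₀nI.
B = (4π×10⁻⁷)(2.550×10^3 m⁻¹)(1.58 A) = 5.063×10^-3 T.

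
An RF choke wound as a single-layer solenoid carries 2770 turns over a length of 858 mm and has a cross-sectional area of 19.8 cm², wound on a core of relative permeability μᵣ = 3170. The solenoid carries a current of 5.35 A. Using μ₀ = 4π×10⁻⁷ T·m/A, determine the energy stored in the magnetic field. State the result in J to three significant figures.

U ≈ 1010 J

A = 19.8 cm² = 1.980×10^-3 m².
L = μ₀μᵣN²A/ℓ = (4π×10⁻⁷)(3170)(2770)²(1.980×10^-3)/(0.858) = 70.54 H.
U = ½LI² = ½(70.54)(5.35)² = 1.009×10^3 J.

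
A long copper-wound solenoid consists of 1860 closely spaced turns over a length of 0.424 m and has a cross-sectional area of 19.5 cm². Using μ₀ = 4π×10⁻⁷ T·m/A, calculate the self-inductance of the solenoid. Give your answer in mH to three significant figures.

A = 19.5 cm² = 1.950×10^-3 m².
For a long solenoid, L = μ₀N²A/ℓ.
L = (4π×10⁻⁷)(1860)²(1.950×10^-3)/(0.424 m) = 1.999×10^-2 H.

L ≈ 20.0 mH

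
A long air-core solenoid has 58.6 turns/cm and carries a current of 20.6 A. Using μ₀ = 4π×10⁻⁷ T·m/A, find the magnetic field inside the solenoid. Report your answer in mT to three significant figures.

Inside a long solenoid, B = μ₀nI.
B = (4π×10⁻⁷)(5.860×10^3 m⁻¹)(20.6 A) = 0.1517 T.

B ≈ 152 mT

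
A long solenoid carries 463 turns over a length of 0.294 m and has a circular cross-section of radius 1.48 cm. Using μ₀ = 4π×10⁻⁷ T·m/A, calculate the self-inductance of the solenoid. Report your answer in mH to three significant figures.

L ≈ 0.631 mH

A = πr² = π(1.480×10^-2 m)² = 6.881×10^-4 m².
For a long solenoid, L = μ₀N²A/ℓ.
L = (4π×10⁻⁷)(463)²(6.881×10^-4)/(0.294 m) = 6.305×10^-4 H.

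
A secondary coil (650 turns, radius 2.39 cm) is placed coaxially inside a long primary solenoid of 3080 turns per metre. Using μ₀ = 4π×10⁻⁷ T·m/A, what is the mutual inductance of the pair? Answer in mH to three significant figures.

The outer solenoid produces a uniform field B₁ = μ₀n₁I₁ across the inner coil,
so the flux linkage is N₂Φ = N₂B₁A₂ = μ₀n₁N₂A₂·I₁, giving M = μ₀n₁N₂A₂.
A₂ = πr² = π(2.390×10^-2 m)² = 1.7945×10^-3 m².
M = (4π×10⁻⁷)(3080)(650)(1.7945×10^-3) = 4.5146×10^-3 H.

M ≈ 4.51 mH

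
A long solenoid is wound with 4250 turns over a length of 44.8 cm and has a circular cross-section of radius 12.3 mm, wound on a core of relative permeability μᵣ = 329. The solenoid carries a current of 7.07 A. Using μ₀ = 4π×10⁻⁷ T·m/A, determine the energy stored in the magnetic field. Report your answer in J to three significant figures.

U ≈ 198 J

A = πr² = π(1.230×10^-2 m)² = 4.753×10^-4 m².
L = μ₀μᵣN²A/ℓ = (4π×10⁻⁷)(329)(4250)²(4.753×10^-4)/(0.448) = 7.923 H.
U = ½LI² = ½(7.923)(7.07)² = 198 J.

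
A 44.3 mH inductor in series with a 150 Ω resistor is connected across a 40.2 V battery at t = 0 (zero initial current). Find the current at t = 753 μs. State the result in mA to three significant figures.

I ≈ 247 mA

τ = L/R = 4.430×10^-2/150 = 2.953×10^-4 s; final current I_∞ = ε/R = 40.2/150 = 0.268 A.
I(t) = I_∞(1 − e^(−t/τ)) with t/τ = 2.550.
I = (0.268)(1 − e^(−2.550)) = 0.2471 A.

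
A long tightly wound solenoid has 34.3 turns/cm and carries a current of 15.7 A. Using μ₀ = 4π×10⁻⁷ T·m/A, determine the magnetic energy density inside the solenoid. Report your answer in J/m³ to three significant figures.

u ≈ 1820 J/m³

B = μ₀nI = (4π×10⁻⁷)(3.430×10^3)(15.7) = 6.767×10^-2 T.
u = B²/(2μ₀) = (6.767×10^-2)²/(2×4π×10⁻⁷) = 1.822×10^3 J/m³.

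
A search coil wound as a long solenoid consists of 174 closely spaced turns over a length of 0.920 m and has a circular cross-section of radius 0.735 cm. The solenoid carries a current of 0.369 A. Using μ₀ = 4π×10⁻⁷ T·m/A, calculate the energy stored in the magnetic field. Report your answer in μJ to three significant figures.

A = πr² = π(7.350×10^-3 m)² = 1.697×10^-4 m².
L = μ₀N²A/ℓ = (4π×10⁻⁷)(174)²(1.697×10^-4)/(0.92) = 7.019×10^-6 H.
U = ½LI² = ½(7.019×10^-6)(0.369)² = 4.778×10^-7 J.

U ≈ 0.478 μJ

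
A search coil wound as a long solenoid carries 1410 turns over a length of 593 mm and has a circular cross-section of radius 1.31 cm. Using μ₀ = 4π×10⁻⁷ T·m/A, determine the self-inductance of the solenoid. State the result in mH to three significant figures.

L ≈ 2.27 mH

A = πr² = π(1.310×10^-2 m)² = 5.391×10^-4 m².
For a long solenoid, L = μ₀N²A/ℓ.
L = (4π×10⁻⁷)(1410)²(5.391×10^-4)/(0.593 m) = 2.271×10^-3 H.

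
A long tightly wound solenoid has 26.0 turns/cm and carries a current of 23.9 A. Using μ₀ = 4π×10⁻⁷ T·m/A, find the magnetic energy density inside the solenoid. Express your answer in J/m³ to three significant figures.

u ≈ 2430 J/m³

B = μ₀nI = (4π×10⁻⁷)(2.600×10^3)(23.9) = 7.809×10^-2 T.
u = B²/(2μ₀) = (7.809×10^-2)²/(2×4π×10⁻⁷) = 2.426×10^3 J/m³.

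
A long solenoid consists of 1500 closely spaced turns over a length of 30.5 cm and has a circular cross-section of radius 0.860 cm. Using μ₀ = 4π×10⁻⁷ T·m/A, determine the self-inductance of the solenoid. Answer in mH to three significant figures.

A = πr² = π(8.600×10^-3 m)² = 2.324×10^-4 m².
For a long solenoid, L = μ₀N²A/ℓ.
L = (4π×10⁻⁷)(1500)²(2.324×10^-4)/(0.305 m) = 2.154×10^-3 H.

L ≈ 2.15 mH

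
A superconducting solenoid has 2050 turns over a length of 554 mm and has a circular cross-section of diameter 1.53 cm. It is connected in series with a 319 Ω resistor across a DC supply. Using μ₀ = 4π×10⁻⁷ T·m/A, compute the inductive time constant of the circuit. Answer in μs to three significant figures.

τ ≈ 5.49 μs

A = π(d/2)² = π(7.650×10^-3 m)² = 1.839×10^-4 m².
L = μ₀N²A/ℓ = (4π×10⁻⁷)(2050)²(1.839×10^-4)/(0.554) = 1.753×10^-3 H.
τ = L/R = (1.753×10^-3)/(319) = 5.494×10^-6 s.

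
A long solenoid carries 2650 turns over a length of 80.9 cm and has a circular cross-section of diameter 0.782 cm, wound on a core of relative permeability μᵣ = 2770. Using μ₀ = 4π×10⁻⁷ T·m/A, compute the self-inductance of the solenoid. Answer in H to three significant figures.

A = π(d/2)² = π(3.910×10^-3 m)² = 4.803×10^-5 m².
For a long solenoid, L = μ₀μᵣN²A/ℓ.
L = (4π×10⁻⁷)(2770)(2650)²(4.803×10^-5)/(0.809 m) = 1.451 H.

L ≈ 1.45 H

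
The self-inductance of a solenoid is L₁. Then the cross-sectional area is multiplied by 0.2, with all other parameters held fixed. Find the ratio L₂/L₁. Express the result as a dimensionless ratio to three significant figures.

For a solenoid, L ∝ μᵣN²A/ℓ.
L₂/L₁ = (0.2) = 0.200.

L₂/L₁ = 0.200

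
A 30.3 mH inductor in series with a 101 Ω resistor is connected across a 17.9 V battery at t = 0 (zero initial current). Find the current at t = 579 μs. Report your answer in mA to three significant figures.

τ = L/R = 3.030×10^-2/101 = 3.000×10^-4 s; final current I_∞ = ε/R = 17.9/101 = 0.1772 A.
I(t) = I_∞(1 − e^(−t/τ)) with t/τ = 1.930.
I = (0.1772)(1 − e^(−1.930)) = 0.1515 A.

I ≈ 152 mA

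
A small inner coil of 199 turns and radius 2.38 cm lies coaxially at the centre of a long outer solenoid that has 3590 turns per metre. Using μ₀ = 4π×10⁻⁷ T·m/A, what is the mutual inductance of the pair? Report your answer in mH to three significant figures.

The outer solenoid produces a uniform field B₁ = μ₀n₁I₁ across the inner coil,
so the flux linkage is N₂Φ = N₂B₁A₂ = μ₀n₁N₂A₂·I₁, giving M = μ₀n₁N₂A₂.
A₂ = πr² = π(2.380×10^-2 m)² = 1.780×10^-3 m².
M = (4π×10⁻⁷)(3590)(199)(1.780×10^-3) = 1.598×10^-3 H.

M ≈ 1.60 mH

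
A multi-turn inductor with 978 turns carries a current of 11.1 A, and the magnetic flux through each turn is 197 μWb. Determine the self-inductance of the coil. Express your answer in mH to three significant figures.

L ≈ 17.4 mH

Self-inductance is defined by L = NΦ_B/I (flux linkage over current).
L = (978)(1.970×10^-4 Wb)/(11.1 A) = 1.736×10^-2 H.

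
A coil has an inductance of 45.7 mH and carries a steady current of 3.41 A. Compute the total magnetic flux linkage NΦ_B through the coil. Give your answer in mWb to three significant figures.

From L = NΦ_B/I, the flux linkage is NΦ_B = LI.
NΦ_B = (4.570×10^-2 H)(3.41 A) = 0.1558 Wb.

NΦ_B ≈ 156 mWb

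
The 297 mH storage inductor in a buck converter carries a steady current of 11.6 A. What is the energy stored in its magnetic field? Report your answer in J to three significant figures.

Stored magnetic energy: U = ½LI².
U = ½(0.297 H)(11.6 A)² = 19.98 J.

U ≈ 20.0 J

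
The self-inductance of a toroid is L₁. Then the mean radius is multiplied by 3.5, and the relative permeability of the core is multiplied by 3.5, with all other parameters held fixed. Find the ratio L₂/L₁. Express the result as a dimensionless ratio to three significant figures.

L₂/L₁ = 1.00

For a toroid, L ∝ μᵣN²A/R.
L₂/L₁ = (3.5)^-1 × (3.5) = 1.00.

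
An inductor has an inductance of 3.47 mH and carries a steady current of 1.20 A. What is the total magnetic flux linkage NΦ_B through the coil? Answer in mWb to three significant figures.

From L = NΦ_B/I, the flux linkage is NΦ_B = LI.
NΦ_B = (3.470×10^-3 H)(1.20 A) = 4.164×10^-3 Wb.

NΦ_B ≈ 4.16 mWb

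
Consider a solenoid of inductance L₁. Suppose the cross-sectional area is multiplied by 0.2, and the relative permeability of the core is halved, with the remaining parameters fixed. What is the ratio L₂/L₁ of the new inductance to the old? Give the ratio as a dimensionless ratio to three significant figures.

L₂/L₁ = 0.100

For a solenoid, L ∝ μᵣN²A/ℓ.
L₂/L₁ = (0.2) × (0.5) = 0.100.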